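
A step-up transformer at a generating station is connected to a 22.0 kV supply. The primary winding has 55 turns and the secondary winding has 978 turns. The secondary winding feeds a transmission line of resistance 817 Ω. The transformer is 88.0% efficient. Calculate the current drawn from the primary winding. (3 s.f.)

V_s = 22000 × 978/55 = 391200 V.
I_s = V_s/R = 391200/817 = 478.82 A.
P_out = V_s I_s = 391200 × 478.82 = 1.8732×10^8 W.
P_in = P_out/η = 1.8732×10^8/0.880 = 2.1286×10^8 W.
I_p = P_in/V_p = 2.1286×10^8/22000 = 9680 A.

I_p ≈ 9680 A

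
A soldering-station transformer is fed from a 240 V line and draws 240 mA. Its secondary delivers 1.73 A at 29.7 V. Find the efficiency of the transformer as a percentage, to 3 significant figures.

P_in = 240 × 0.240 = 57.6000 W.
P_out = 29.7 × 1.73 = 51.3810 W.
η = P_out/P_in = 51.3810/57.6000 = 0.892.

η ≈ 89.2%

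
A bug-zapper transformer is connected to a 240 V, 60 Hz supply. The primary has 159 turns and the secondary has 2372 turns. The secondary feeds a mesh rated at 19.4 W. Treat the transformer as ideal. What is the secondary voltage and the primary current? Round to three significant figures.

V_s ≈ 3580 V, I_p ≈ 0.0808 A

V_s = V_p × N_s/N_p = 240 × 2372/159 = 3580.4 V.
I_s = P/V_s = 19.4/3580.4 = 0.0054184 A.
I_p = I_s × N_s/N_p = 0.0054184 × 2372/159 = 0.0808 A.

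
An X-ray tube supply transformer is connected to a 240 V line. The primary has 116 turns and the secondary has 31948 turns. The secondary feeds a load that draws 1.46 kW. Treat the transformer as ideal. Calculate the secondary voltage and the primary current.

V_s ≈ 66100 V, I_p ≈ 6.08 A

V_s = V_p × N_s/N_p = 240 × 31948/116 = 66099 V.
I_s = P/V_s = 1460/66099 = 0.022088 A.
I_p = I_s × N_s/N_p = 0.022088 × 31948/116 = 6.08 A.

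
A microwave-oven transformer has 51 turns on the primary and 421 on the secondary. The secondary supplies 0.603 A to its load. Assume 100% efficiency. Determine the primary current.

I_p ≈ 4.98 A

For an ideal transformer I_p/I_s = N_s/N_p, so I_p = 0.603 × 421/51 = 4.98 A.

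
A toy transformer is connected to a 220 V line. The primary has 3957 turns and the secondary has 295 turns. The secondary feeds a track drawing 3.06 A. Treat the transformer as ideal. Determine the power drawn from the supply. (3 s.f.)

I_p = I_s × N_s/N_p = 3.06 × 295/3957 = 0.22813 A.
P = V_p I_p = 220 × 0.22813 = 50.2 W.

P ≈ 50.2 W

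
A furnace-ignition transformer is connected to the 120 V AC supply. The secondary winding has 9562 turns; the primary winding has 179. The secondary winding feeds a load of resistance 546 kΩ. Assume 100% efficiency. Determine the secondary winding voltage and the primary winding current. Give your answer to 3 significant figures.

V_s ≈ 6410 V, I_p ≈ 0.627 A

V_s = V_p × N_s/N_p = 120 × 9562/179 = 6410.3 V.
I_s = V_s/R = 6410.3/546000 = 0.011740 A.
I_p = I_s × N_s/N_p = 0.011740 × 9562/179 = 0.627 A.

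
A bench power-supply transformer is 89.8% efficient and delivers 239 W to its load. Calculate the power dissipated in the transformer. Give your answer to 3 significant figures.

P_in = P_out/η = 239/0.898 = 266.147 W.
P_loss = P_in − P_out = 266.147 − 239 = 27.1 W.

P_loss ≈ 27.1 W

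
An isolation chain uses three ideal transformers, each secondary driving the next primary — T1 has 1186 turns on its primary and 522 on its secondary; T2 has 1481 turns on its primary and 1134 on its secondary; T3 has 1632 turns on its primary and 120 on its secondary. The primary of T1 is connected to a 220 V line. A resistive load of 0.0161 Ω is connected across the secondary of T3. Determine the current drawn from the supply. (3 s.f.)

I_supply ≈ 8.39 A

Secondary of T1: V = 220.00 × 522/1186 = 96.830 V.
Secondary of T2: V = 96.830 × 1134/1481 = 74.142 V.
Secondary of T3: V = 74.142 × 120/1632 = 5.4516 V.
I_load = 5.4516/0.0161 = 338.61 A, so P_out = 5.4516 × 338.61 = 1846.0 W.
All ideal ⇒ P_in = P_out, so I_supply = 1846.0/220 = 8.39 A.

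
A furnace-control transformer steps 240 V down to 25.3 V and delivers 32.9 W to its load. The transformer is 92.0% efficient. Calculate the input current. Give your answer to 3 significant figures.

I_in ≈ 0.149 A

P_in = P_out/η = 32.9/0.920 = 35.761 W.
I_in = P_in/V_in = 35.761/240 = 0.149 A.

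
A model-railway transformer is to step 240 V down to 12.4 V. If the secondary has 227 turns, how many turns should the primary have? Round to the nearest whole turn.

N_p/N_s = V_p/V_s, so N_p = 227 × 240/12.4 = 4393.5 ≈ 4394 turns.

N_p = 4394 turns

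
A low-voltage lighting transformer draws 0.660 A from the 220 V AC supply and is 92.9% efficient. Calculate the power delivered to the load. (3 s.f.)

P_in = V_p I_p = 220 × 0.660 = 145.20 W.
P_out = η P_in = 0.929 × 145.20 = 135 W.

P_out ≈ 135 W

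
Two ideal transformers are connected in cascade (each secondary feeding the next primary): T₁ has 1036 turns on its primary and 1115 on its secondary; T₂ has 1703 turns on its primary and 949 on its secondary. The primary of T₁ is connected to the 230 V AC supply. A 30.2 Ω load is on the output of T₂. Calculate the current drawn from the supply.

I_supply ≈ 2.74 A

After T₁: V = 230.00 × 1115/1036 = 247.54 V.
After T₂: V = 247.54 × 949/1703 = 137.94 V.
I_load = 137.94/30.2 = 4.5676 A, so P_out = 137.94 × 4.5676 = 630.06 W.
All ideal ⇒ P_in = P_out, so I_supply = 630.06/230 = 2.74 A.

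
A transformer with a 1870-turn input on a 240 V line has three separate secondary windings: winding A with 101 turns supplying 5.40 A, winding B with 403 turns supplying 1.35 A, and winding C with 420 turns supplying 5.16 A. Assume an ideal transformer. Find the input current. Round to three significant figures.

I_in ≈ 1.74 A

V_A = 240 × 101/1870 = 12.963 V; V_B = 240 × 403/1870 = 51.722 V; V_C = 240 × 420/1870 = 53.904 V.
P_out = V_A I_A + V_B I_B + V_C I_C = 12.963×5.40 + 51.722×1.35 + 53.904×5.16 = 69.998 + 69.825 + 278.14 = 417.97 W.
Ideal ⇒ P_in = P_out, so I_in = P_out/V_in = 417.97/240 = 1.74 A.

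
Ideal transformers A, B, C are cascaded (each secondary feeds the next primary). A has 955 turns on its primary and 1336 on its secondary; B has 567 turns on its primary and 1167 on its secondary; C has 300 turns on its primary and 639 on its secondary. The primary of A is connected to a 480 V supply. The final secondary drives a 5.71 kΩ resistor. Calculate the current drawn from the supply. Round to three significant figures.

I_supply ≈ 3.16 A

After A: V = 480.00 × 1336/955 = 671.50 V.
After B: V = 671.50 × 1167/567 = 1382.1 V.
After C: V = 1382.1 × 639/300 = 2943.8 V.
I_load = 2943.8/5710 = 0.51556 A, so P_out = 2943.8 × 0.51556 = 1517.7 W.
All ideal ⇒ P_in = P_out, so I_supply = 1517.7/480 = 3.16 A.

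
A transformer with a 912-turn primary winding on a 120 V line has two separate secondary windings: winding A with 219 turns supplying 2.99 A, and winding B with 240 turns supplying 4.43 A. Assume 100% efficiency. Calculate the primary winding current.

V_A = 120 × 219/912 = 28.816 V; V_B = 120 × 240/912 = 31.579 V.
P_out = V_A I_A + V_B I_B = 28.816×2.99 + 31.579×4.43 = 86.159 + 139.89 = 226.05 W.
Ideal ⇒ P_in = P_out, so I_p = P_out/V_p = 226.05/120 = 1.88 A.

I_p ≈ 1.88 A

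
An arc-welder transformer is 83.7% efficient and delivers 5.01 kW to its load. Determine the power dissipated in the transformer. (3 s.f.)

P_in = P_out/η = 5010/0.837 = 5985.66 W.
P_loss = P_in − P_out = 5985.66 − 5010 = 976 W.

P_loss ≈ 976 W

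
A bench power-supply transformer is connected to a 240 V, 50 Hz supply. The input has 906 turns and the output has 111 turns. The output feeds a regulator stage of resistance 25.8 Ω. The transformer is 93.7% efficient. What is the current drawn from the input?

I_in ≈ 0.149 A

V_out = 240 × 111/906 = 29.404 V.
I_out = V_out/R = 29.404/25.8 = 1.1397 A.
P_out = V_out I_out = 29.404 × 1.1397 = 33.511 W.
P_in = P_out/η = 33.511/0.937 = 35.765 W.
I_in = P_in/V_in = 35.765/240 = 0.149 A.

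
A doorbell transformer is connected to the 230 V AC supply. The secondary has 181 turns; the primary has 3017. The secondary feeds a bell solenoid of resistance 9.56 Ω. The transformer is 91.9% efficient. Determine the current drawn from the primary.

V_s = 230 × 181/3017 = 13.798 V.
I_s = V_s/R = 13.798/9.56 = 1.4434 A.
P_out = V_s I_s = 13.798 × 1.4434 = 19.916 W.
P_in = P_out/η = 19.916/0.919 = 21.671 W.
I_p = P_in/V_p = 21.671/230 = 0.0942 A.

I_p ≈ 0.0942 A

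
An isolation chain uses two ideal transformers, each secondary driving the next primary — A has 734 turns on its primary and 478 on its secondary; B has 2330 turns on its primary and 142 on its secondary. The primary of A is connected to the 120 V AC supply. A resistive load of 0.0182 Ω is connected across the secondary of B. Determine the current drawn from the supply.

I_supply ≈ 10.4 A

After A: V = 120.00 × 478/734 = 78.147 V.
After B: V = 78.147 × 142/2330 = 4.7626 V.
I_load = 4.7626/0.0182 = 261.68 A, so P_out = 4.7626 × 261.68 = 1246.3 W.
All ideal ⇒ P_in = P_out, so I_supply = 1246.3/120 = 10.4 A.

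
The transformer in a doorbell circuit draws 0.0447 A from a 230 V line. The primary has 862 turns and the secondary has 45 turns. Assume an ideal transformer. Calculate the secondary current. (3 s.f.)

I_s/I_p = N_p/N_s, so I_s = 0.0447 × 862/45 = 0.856 A.

I_s ≈ 0.856 A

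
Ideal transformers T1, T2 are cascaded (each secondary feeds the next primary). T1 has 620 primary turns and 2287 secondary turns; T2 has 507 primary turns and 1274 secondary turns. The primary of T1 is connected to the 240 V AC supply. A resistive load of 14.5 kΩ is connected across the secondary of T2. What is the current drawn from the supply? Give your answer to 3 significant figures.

I_supply ≈ 1.42 A

After T1: V = 240.00 × 2287/620 = 885.29 V.
After T2: V = 885.29 × 1274/507 = 2224.6 V.
I_load = 2224.6/14500 = 0.15342 A, so P_out = 2224.6 × 0.15342 = 341.29 W.
All ideal ⇒ P_in = P_out, so I_supply = 341.29/240 = 1.42 A.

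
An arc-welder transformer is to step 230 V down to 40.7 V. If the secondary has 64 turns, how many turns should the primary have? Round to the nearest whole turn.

N_p = 362 turns

N_p/N_s = V_p/V_s, so N_p = 64 × 230/40.7 = 361.7 ≈ 362 turns.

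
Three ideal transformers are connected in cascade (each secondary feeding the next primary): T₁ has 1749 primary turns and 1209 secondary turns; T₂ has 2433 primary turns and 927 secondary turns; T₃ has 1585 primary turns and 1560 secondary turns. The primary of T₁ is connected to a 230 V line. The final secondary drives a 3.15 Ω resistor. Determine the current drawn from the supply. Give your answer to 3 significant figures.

I_supply ≈ 4.91 A

Secondary of T₁: V = 230.00 × 1209/1749 = 158.99 V.
Secondary of T₂: V = 158.99 × 927/2433 = 60.576 V.
Secondary of T₃: V = 60.576 × 1560/1585 = 59.621 V.
I_load = 59.621/3.15 = 18.927 A, so P_out = 59.621 × 18.927 = 1128.5 W.
All ideal ⇒ P_in = P_out, so I_supply = 1128.5/230 = 4.91 A.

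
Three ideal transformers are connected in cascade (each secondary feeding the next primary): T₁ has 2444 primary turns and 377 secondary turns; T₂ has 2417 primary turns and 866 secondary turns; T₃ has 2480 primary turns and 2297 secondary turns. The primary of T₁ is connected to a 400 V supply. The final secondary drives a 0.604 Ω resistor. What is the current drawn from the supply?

I_supply ≈ 1.74 A

Secondary of T₁: V = 400.00 × 377/2444 = 61.702 V.
Secondary of T₂: V = 61.702 × 866/2417 = 22.108 V.
Secondary of T₃: V = 22.108 × 2297/2480 = 20.476 V.
I_load = 20.476/0.604 = 33.901 A, so P_out = 20.476 × 33.901 = 694.17 W.
All ideal ⇒ P_in = P_out, so I_supply = 694.17/400 = 1.74 A.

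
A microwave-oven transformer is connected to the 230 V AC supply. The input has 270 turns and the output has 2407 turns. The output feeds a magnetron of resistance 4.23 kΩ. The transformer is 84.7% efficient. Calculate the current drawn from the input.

V_out = 230 × 2407/270 = 2050.4 V.
I_out = V_out/R = 2050.4/4230 = 0.48473 A.
P_out = V_out I_out = 2050.4 × 0.48473 = 993.89 W.
P_in = P_out/η = 993.89/0.847 = 1173.4 W.
I_in = P_in/V_in = 1173.4/230 = 5.10 A.

I_in ≈ 5.10 A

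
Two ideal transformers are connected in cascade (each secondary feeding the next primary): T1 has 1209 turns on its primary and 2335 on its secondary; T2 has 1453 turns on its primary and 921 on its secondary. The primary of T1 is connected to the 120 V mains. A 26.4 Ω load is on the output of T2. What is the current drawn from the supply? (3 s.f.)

I_supply ≈ 6.81 A

Secondary of T1: V = 120.00 × 2335/1209 = 231.76 V.
Secondary of T2: V = 231.76 × 921/1453 = 146.90 V.
I_load = 146.90/26.4 = 5.5646 A, so P_out = 146.90 × 5.5646 = 817.46 W.
All ideal ⇒ P_in = P_out, so I_supply = 817.46/120 = 6.81 A.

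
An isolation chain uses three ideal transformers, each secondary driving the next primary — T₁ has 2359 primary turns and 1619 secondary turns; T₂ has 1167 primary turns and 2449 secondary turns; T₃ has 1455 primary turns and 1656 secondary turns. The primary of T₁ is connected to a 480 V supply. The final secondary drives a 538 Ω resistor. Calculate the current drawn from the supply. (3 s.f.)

After T₁: V = 480.00 × 1619/2359 = 329.43 V.
After T₂: V = 329.43 × 2449/1167 = 691.32 V.
After T₃: V = 691.32 × 1656/1455 = 786.82 V.
I_load = 786.82/538 = 1.4625 A, so P_out = 786.82 × 1.4625 = 1150.7 W.
All ideal ⇒ P_in = P_out, so I_supply = 1150.7/480 = 2.40 A.

I_supply ≈ 2.40 A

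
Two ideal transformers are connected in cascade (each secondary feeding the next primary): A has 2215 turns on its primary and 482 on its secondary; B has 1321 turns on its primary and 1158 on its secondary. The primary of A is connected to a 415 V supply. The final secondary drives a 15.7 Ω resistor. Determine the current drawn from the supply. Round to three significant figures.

Secondary of A: V = 415.00 × 482/2215 = 90.307 V.
Secondary of B: V = 90.307 × 1158/1321 = 79.164 V.
I_load = 79.164/15.7 = 5.0423 A, so P_out = 79.164 × 5.0423 = 399.17 W.
All ideal ⇒ P_in = P_out, so I_supply = 399.17/415 = 0.962 A.

I_supply ≈ 0.962 A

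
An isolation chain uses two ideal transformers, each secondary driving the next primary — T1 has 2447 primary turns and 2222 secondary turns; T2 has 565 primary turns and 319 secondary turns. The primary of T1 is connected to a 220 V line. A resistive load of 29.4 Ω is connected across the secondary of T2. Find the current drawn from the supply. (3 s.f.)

I_supply ≈ 1.97 A

Secondary of T1: V = 220.00 × 2222/2447 = 199.77 V.
Secondary of T2: V = 199.77 × 319/565 = 112.79 V.
I_load = 112.79/29.4 = 3.8364 A, so P_out = 112.79 × 3.8364 = 432.72 W.
All ideal ⇒ P_in = P_out, so I_supply = 432.72/220 = 1.97 A.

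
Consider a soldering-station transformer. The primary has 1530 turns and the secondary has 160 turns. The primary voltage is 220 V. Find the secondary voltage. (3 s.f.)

V_s ≈ 23.0 V

V_s/V_p = N_s/N_p, so V_s = 220 × 160/1530 = 23.0 V.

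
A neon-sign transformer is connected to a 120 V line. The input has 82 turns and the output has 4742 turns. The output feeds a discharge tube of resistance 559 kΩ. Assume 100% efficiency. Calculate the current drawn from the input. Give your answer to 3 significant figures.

V_out = V_in × N_out/N_in = 120 × 4742/82 = 6939.5 V.
I_out = V_out/R = 6939.5/559000 = 0.012414 A.
For an ideal transformer I_in N_in = I_out N_out, so I_in = 0.012414 × 4742/82 = 0.718 A.

I_in ≈ 0.718 A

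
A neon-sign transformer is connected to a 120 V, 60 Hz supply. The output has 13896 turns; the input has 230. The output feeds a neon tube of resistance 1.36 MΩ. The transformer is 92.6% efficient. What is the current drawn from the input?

V_out = 120 × 13896/230 = 7250.1 V.
I_out = V_out/R = 7250.1/(1.36×10^6) = 0.0053309 A.
P_out = V_out I_out = 7250.1 × 0.0053309 = 38.650 W.
P_in = P_out/η = 38.650/0.926 = 41.738 W.
I_in = P_in/V_in = 41.738/120 = 0.348 A.

I_in ≈ 0.348 A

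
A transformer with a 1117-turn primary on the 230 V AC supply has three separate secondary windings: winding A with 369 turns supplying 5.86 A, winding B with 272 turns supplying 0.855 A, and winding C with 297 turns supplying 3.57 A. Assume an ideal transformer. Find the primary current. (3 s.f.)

I_p ≈ 3.09 A

V_A = 230 × 369/1117 = 75.980 V; V_B = 230 × 272/1117 = 56.007 V; V_C = 230 × 297/1117 = 61.155 V.
P_out = V_A I_A + V_B I_B + V_C I_C = 75.980×5.86 + 56.007×0.855 + 61.155×3.57 = 445.24 + 47.886 + 218.32 = 711.45 W.
Ideal ⇒ P_in = P_out, so I_p = P_out/V_p = 711.45/230 = 3.09 A.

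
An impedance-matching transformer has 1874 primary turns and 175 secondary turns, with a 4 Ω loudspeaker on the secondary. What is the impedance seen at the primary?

Z_p = (N_p/N_s)² × Z_s = (1874/175)² × 4 = 459 Ω.

Z_p ≈ 459 Ω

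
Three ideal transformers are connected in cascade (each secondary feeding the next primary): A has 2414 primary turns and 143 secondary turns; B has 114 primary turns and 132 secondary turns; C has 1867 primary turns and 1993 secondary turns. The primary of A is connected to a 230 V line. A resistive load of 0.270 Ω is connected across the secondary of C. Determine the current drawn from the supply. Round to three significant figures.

After A: V = 230.00 × 143/2414 = 13.625 V.
After B: V = 13.625 × 132/114 = 15.776 V.
After C: V = 15.776 × 1993/1867 = 16.841 V.
I_load = 16.841/0.270 = 62.373 A, so P_out = 16.841 × 62.373 = 1050.4 W.
All ideal ⇒ P_in = P_out, so I_supply = 1050.4/230 = 4.57 A.

I_supply ≈ 4.57 A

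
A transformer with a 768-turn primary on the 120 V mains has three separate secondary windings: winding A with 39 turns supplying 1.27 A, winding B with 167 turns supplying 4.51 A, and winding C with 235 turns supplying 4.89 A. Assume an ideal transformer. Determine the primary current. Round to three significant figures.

I_p ≈ 2.54 A

V_A = 120 × 39/768 = 6.0938 V; V_B = 120 × 167/768 = 26.094 V; V_C = 120 × 235/768 = 36.719 V.
P_out = V_A I_A + V_B I_B + V_C I_C = 6.0938×1.27 + 26.094×4.51 + 36.719×4.89 = 7.7391 + 117.68 + 179.55 = 304.98 W.
Ideal ⇒ P_in = P_out, so I_p = P_out/V_p = 304.98/120 = 2.54 A.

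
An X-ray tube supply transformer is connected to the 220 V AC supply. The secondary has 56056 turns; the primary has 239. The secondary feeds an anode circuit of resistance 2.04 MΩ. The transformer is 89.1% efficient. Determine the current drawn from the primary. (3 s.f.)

I_p ≈ 6.66 A

V_s = 220 × 56056/239 = 51600 V.
I_s = V_s/R = 51600/(2.04×10^6) = 0.025294 A.
P_out = V_s I_s = 51600 × 0.025294 = 1305.2 W.
P_in = P_out/η = 1305.2/0.891 = 1464.8 W.
I_p = P_in/V_p = 1464.8/220 = 6.66 A.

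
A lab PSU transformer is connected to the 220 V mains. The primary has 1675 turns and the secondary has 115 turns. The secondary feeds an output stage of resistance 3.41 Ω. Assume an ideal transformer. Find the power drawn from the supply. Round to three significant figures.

P ≈ 66.9 W

V_s = V_p × N_s/N_p = 220 × 115/1675 = 15.104 V.
I_s = V_s/R = 15.104/3.41 = 4.4295 A.
I_p = I_s × N_s/N_p = 4.4295 × 115/1675 = 0.30411 A.
P = V_p I_p = 220 × 0.30411 = 66.9 W.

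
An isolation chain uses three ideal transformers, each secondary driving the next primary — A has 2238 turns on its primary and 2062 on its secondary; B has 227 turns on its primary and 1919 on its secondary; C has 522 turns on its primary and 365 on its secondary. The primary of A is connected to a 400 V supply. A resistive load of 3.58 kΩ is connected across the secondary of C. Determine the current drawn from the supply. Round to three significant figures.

After A: V = 400.00 × 2062/2238 = 368.54 V.
After B: V = 368.54 × 1919/227 = 3115.6 V.
After C: V = 3115.6 × 365/522 = 2178.5 V.
I_load = 2178.5/3580 = 0.60852 A, so P_out = 2178.5 × 0.60852 = 1325.7 W.
All ideal ⇒ P_in = P_out, so I_supply = 1325.7/400 = 3.31 A.

I_supply ≈ 3.31 A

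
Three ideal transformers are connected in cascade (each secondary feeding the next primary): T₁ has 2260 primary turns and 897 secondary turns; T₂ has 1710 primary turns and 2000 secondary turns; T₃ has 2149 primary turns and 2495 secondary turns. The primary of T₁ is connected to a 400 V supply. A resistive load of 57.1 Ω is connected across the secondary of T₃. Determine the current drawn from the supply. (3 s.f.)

Secondary of T₁: V = 400.00 × 897/2260 = 158.76 V.
Secondary of T₂: V = 158.76 × 2000/1710 = 185.69 V.
Secondary of T₃: V = 185.69 × 2495/2149 = 215.58 V.
I_load = 215.58/57.1 = 3.7755 A, so P_out = 215.58 × 3.7755 = 813.93 W.
All ideal ⇒ P_in = P_out, so I_supply = 813.93/400 = 2.03 A.

I_supply ≈ 2.03 A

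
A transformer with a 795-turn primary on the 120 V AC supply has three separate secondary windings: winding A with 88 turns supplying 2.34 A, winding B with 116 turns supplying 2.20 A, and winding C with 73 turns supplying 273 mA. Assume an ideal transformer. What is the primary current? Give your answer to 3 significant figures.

I_p ≈ 0.605 A

V_A = 120 × 88/795 = 13.283 V; V_B = 120 × 116/795 = 17.509 V; V_C = 120 × 73/795 = 11.019 V.
P_out = V_A I_A + V_B I_B + V_C I_C = 13.283×2.34 + 17.509×2.20 + 11.019×0.273 = 31.082 + 38.521 + 3.0082 = 72.611 W.
Ideal ⇒ P_in = P_out, so I_p = P_out/V_p = 72.611/120 = 0.605 A.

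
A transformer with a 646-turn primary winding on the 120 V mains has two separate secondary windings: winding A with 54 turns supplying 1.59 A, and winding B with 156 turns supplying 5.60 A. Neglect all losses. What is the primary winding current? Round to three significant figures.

V_A = 120 × 54/646 = 10.031 V; V_B = 120 × 156/646 = 28.978 V.
P_out = V_A I_A + V_B I_B = 10.031×1.59 + 28.978×5.60 = 15.949 + 162.28 = 178.23 W.
Ideal ⇒ P_in = P_out, so I_p = P_out/V_p = 178.23/120 = 1.49 A.

I_p ≈ 1.49 A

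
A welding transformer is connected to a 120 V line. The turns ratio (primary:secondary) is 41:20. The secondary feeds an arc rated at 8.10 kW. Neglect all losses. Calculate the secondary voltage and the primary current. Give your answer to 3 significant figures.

V_s ≈ 58.5 V, I_p ≈ 67.5 A

V_s = V_p × N_s/N_p = 120 × 20/41 = 58.537 V.
I_s = P/V_s = 8100/58.537 = 138.38 A.
I_p = I_s × N_s/N_p = 138.38 × 20/41 = 67.5 A.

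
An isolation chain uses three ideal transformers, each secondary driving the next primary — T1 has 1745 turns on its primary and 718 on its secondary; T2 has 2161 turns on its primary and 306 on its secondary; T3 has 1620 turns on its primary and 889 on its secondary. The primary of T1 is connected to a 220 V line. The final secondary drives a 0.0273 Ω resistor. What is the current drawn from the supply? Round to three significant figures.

I_supply ≈ 8.24 A

After T1: V = 220.00 × 718/1745 = 90.521 V.
After T2: V = 90.521 × 306/2161 = 12.818 V.
After T3: V = 12.818 × 889/1620 = 7.0340 V.
I_load = 7.0340/0.0273 = 257.66 A, so P_out = 7.0340 × 257.66 = 1812.4 W.
All ideal ⇒ P_in = P_out, so I_supply = 1812.4/220 = 8.24 A.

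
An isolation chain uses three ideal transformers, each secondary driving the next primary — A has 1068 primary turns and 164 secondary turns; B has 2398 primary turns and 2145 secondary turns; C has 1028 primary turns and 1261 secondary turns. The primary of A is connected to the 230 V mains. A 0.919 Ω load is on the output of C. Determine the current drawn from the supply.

After A: V = 230.00 × 164/1068 = 35.318 V.
After B: V = 35.318 × 2145/2398 = 31.592 V.
After C: V = 31.592 × 1261/1028 = 38.753 V.
I_load = 38.753/0.919 = 42.168 A, so P_out = 38.753 × 42.168 = 1634.1 W.
All ideal ⇒ P_in = P_out, so I_supply = 1634.1/230 = 7.10 A.

I_supply ≈ 7.10 A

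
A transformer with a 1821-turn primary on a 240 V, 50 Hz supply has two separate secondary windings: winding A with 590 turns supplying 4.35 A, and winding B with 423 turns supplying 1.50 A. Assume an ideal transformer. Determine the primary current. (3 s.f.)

I_p ≈ 1.76 A

V_A = 240 × 590/1821 = 77.759 V; V_B = 240 × 423/1821 = 55.750 V.
P_out = V_A I_A + V_B I_B = 77.759×4.35 + 55.750×1.50 = 338.25 + 83.624 = 421.88 W.
Ideal ⇒ P_in = P_out, so I_p = P_out/V_p = 421.88/240 = 1.76 A.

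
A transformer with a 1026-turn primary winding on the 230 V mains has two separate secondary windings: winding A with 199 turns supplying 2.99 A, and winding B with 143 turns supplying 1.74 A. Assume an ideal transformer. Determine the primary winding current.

I_p ≈ 0.822 A

V_A = 230 × 199/1026 = 44.610 V; V_B = 230 × 143/1026 = 32.057 V.
P_out = V_A I_A + V_B I_B = 44.610×2.99 + 32.057×1.74 = 133.38 + 55.778 = 189.16 W.
Ideal ⇒ P_in = P_out, so I_p = P_out/V_p = 189.16/230 = 0.822 A.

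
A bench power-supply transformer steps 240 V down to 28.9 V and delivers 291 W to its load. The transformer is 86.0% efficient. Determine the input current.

P_in = P_out/η = 291/0.860 = 338.37 W.
I_in = P_in/V_in = 338.37/240 = 1.41 A.

I_in ≈ 1.41 A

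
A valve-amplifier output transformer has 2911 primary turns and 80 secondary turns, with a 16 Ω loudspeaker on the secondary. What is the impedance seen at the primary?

Z_p ≈ 21200 Ω

Z_p = (N_p/N_s)² × Z_s = (2911/80)² × 16 = 21200 Ω.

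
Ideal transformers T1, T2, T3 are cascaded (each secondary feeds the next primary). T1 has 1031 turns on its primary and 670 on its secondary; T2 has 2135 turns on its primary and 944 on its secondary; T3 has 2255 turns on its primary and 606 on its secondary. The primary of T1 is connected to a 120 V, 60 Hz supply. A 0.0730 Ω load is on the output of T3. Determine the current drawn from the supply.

After T1: V = 120.00 × 670/1031 = 77.983 V.
After T2: V = 77.983 × 944/2135 = 34.480 V.
After T3: V = 34.480 × 606/2255 = 9.2661 V.
I_load = 9.2661/0.0730 = 126.93 A, so P_out = 9.2661 × 126.93 = 1176.2 W.
All ideal ⇒ P_in = P_out, so I_supply = 1176.2/120 = 9.80 A.

I_supply ≈ 9.80 A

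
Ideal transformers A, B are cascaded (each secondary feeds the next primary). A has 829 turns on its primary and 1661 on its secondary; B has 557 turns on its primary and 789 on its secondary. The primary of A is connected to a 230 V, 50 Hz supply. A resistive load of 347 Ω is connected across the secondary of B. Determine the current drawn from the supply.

After A: V = 230.00 × 1661/829 = 460.83 V.
After B: V = 460.83 × 789/557 = 652.78 V.
I_load = 652.78/347 = 1.8812 A, so P_out = 652.78 × 1.8812 = 1228.0 W.
All ideal ⇒ P_in = P_out, so I_supply = 1228.0/230 = 5.34 A.

I_supply ≈ 5.34 A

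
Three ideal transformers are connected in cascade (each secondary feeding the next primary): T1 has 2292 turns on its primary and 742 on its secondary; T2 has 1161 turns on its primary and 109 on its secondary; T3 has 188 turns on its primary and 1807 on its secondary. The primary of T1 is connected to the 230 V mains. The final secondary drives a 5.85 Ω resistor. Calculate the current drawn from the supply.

After T1: V = 230.00 × 742/2292 = 74.459 V.
After T2: V = 74.459 × 109/1161 = 6.9906 V.
After T3: V = 6.9906 × 1807/188 = 67.191 V.
I_load = 67.191/5.85 = 11.486 A, so P_out = 67.191 × 11.486 = 771.73 W.
All ideal ⇒ P_in = P_out, so I_supply = 771.73/230 = 3.36 A.

I_supply ≈ 3.36 A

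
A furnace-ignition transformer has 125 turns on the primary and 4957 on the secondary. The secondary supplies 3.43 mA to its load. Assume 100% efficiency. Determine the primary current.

I_p ≈ 0.136 A

For an ideal transformer I_p/I_s = N_s/N_p, so I_p = 0.00343 × 4957/125 = 0.136 A.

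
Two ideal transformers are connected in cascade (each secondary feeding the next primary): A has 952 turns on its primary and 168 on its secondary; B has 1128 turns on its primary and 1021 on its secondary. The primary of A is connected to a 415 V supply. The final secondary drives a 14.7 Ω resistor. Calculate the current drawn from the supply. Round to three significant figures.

I_supply ≈ 0.720 A

Secondary of A: V = 415.00 × 168/952 = 73.235 V.
Secondary of B: V = 73.235 × 1021/1128 = 66.288 V.
I_load = 66.288/14.7 = 4.5094 A, so P_out = 66.288 × 4.5094 = 298.92 W.
All ideal ⇒ P_in = P_out, so I_supply = 298.92/415 = 0.720 A.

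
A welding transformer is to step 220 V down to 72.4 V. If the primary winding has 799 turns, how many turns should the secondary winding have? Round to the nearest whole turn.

N_s/N_p = V_s/V_p, so N_s = 799 × 72.4/220 = 262.9 ≈ 263 turns.

N_s = 263 turns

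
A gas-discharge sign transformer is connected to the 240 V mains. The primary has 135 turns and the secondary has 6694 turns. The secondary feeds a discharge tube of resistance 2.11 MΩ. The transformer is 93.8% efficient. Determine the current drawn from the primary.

V_s = 240 × 6694/135 = 11900 V.
I_s = V_s/R = 11900/(2.11×10^6) = 0.0056400 A.
P_out = V_s I_s = 11900 × 0.0056400 = 67.119 W.
P_in = P_out/η = 67.119/0.938 = 71.555 W.
I_p = P_in/V_p = 71.555/240 = 0.298 A.

I_p ≈ 0.298 A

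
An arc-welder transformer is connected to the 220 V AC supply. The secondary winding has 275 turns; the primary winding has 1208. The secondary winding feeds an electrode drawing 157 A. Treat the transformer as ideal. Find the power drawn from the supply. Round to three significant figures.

I_p = I_s × N_s/N_p = 157 × 275/1208 = 35.741 A.
P = V_p I_p = 220 × 35.741 = 7860 W.

P ≈ 7860 W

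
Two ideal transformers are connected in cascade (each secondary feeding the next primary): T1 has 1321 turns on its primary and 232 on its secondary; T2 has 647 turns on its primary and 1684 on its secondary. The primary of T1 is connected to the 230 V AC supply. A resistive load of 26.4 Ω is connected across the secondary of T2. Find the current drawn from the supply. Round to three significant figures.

After T1: V = 230.00 × 232/1321 = 40.394 V.
After T2: V = 40.394 × 1684/647 = 105.14 V.
I_load = 105.14/26.4 = 3.9824 A, so P_out = 105.14 × 3.9824 = 418.69 W.
All ideal ⇒ P_in = P_out, so I_supply = 418.69/230 = 1.82 A.

I_supply ≈ 1.82 A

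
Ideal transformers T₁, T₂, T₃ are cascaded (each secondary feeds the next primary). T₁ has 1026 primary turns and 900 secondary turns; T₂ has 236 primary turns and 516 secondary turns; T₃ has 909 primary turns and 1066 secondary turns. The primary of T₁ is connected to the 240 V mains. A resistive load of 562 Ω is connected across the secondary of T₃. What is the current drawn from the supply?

I_supply ≈ 2.16 A

Secondary of T₁: V = 240.00 × 900/1026 = 210.53 V.
Secondary of T₂: V = 210.53 × 516/236 = 460.30 V.
Secondary of T₃: V = 460.30 × 1066/909 = 539.81 V.
I_load = 539.81/562 = 0.96051 A, so P_out = 539.81 × 0.96051 = 518.49 W.
All ideal ⇒ P_in = P_out, so I_supply = 518.49/240 = 2.16 A.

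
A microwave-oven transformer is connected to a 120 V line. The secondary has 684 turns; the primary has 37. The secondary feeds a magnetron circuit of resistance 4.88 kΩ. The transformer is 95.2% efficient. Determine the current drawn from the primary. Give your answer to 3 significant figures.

I_p ≈ 8.83 A

V_s = 120 × 684/37 = 2218.4 V.
I_s = V_s/R = 2218.4/4880 = 0.45459 A.
P_out = V_s I_s = 2218.4 × 0.45459 = 1008.4 W.
P_in = P_out/η = 1008.4/0.952 = 1059.3 W.
I_p = P_in/V_p = 1059.3/120 = 8.83 A.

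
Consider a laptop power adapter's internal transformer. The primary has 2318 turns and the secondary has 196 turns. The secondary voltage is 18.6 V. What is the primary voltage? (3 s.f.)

V_p/V_s = N_p/N_s, so V_p = 18.6 × 2318/196 = 220 V.

V_p ≈ 220 V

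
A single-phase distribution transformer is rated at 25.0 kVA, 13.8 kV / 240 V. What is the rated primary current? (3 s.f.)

I_p ≈ 1.81 A

I_p = S/V_p = 25000/13800 = 1.81 A.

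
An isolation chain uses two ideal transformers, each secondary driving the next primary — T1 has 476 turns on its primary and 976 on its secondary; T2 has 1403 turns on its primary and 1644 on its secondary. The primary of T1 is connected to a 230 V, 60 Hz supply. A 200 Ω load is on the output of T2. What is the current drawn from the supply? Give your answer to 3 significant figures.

I_supply ≈ 6.64 A

Secondary of T1: V = 230.00 × 976/476 = 471.60 V.
Secondary of T2: V = 471.60 × 1644/1403 = 552.61 V.
I_load = 552.61/200 = 2.7630 A, so P_out = 552.61 × 2.7630 = 1526.9 W.
All ideal ⇒ P_in = P_out, so I_supply = 1526.9/230 = 6.64 A.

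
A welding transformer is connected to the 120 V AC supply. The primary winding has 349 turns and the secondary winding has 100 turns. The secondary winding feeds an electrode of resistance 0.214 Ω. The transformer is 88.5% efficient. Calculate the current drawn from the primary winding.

I_p ≈ 52.0 A

V_s = 120 × 100/349 = 34.384 V.
I_s = V_s/R = 34.384/0.214 = 160.67 A.
P_out = V_s I_s = 34.384 × 160.67 = 5524.6 W.
P_in = P_out/η = 5524.6/0.885 = 6242.4 W.
I_p = P_in/V_p = 6242.4/120 = 52.0 A.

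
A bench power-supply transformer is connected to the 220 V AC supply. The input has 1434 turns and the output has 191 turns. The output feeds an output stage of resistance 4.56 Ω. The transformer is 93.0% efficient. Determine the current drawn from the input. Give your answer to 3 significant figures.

I_in ≈ 0.920 A

V_out = 220 × 191/1434 = 29.303 V.
I_out = V_out/R = 29.303/4.56 = 6.4260 A.
P_out = V_out I_out = 29.303 × 6.4260 = 188.30 W.
P_in = P_out/η = 188.30/0.930 = 202.47 W.
I_in = P_in/V_in = 202.47/220 = 0.920 A.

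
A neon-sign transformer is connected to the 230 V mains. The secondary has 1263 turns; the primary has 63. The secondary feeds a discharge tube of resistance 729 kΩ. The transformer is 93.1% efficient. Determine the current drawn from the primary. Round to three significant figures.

V_s = 230 × 1263/63 = 4611.0 V.
I_s = V_s/R = 4611.0/729000 = 0.0063250 A.
P_out = V_s I_s = 4611.0 × 0.0063250 = 29.164 W.
P_in = P_out/η = 29.164/0.931 = 31.326 W.
I_p = P_in/V_p = 31.326/230 = 0.136 A.

I_p ≈ 0.136 A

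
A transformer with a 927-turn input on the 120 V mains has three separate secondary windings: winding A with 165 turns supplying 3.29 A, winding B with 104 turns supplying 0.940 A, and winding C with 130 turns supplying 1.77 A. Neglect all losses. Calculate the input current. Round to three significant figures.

I_in ≈ 0.939 A

V_A = 120 × 165/927 = 21.359 V; V_B = 120 × 104/927 = 13.463 V; V_C = 120 × 130/927 = 16.828 V.
P_out = V_A I_A + V_B I_B + V_C I_C = 21.359×3.29 + 13.463×0.940 + 16.828×1.77 = 70.272 + 12.655 + 29.786 = 112.71 W.
Ideal ⇒ P_in = P_out, so I_in = P_out/V_in = 112.71/120 = 0.939 A.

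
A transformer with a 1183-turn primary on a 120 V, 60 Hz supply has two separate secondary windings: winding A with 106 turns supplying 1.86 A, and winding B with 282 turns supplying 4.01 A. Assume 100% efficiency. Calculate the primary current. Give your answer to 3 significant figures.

V_A = 120 × 106/1183 = 10.752 V; V_B = 120 × 282/1183 = 28.605 V.
P_out = V_A I_A + V_B I_B = 10.752×1.86 + 28.605×4.01 = 19.999 + 114.71 = 134.71 W.
Ideal ⇒ P_in = P_out, so I_p = P_out/V_p = 134.71/120 = 1.12 A.

I_p ≈ 1.12 A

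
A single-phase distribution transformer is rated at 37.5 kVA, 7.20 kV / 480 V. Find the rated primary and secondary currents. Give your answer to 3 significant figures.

I_p = S/V_p = 37500/7200 = 5.21 A.
I_s = S/V_s = 37500/480 = 78.1 A.

I_p ≈ 5.21 A, I_s ≈ 78.1 A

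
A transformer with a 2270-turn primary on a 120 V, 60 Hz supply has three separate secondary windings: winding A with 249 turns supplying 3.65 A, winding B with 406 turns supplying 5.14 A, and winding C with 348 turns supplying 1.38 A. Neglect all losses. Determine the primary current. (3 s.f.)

I_p ≈ 1.53 A

V_A = 120 × 249/2270 = 13.163 V; V_B = 120 × 406/2270 = 21.463 V; V_C = 120 × 348/2270 = 18.396 V.
P_out = V_A I_A + V_B I_B + V_C I_C = 13.163×3.65 + 21.463×5.14 + 18.396×1.38 = 48.045 + 110.32 + 25.387 = 183.75 W.
Ideal ⇒ P_in = P_out, so I_p = P_out/V_p = 183.75/120 = 1.53 A.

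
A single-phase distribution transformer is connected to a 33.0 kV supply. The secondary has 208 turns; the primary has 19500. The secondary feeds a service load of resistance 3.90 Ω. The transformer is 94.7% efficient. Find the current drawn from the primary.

V_s = 33000 × 208/19500 = 352.00 V.
I_s = V_s/R = 352.00/3.90 = 90.256 A.
P_out = V_s I_s = 352.00 × 90.256 = 31770 W.
P_in = P_out/η = 31770/0.947 = 33548 W.
I_p = P_in/V_p = 33548/33000 = 1.02 A.

I_p ≈ 1.02 A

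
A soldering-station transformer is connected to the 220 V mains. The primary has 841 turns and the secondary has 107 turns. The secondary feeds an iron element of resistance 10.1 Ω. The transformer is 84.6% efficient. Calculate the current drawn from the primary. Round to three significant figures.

V_s = 220 × 107/841 = 27.990 V.
I_s = V_s/R = 27.990/10.1 = 2.7713 A.
P_out = V_s I_s = 27.990 × 2.7713 = 77.571 W.
P_in = P_out/η = 77.571/0.846 = 91.692 W.
I_p = P_in/V_p = 91.692/220 = 0.417 A.

I_p ≈ 0.417 A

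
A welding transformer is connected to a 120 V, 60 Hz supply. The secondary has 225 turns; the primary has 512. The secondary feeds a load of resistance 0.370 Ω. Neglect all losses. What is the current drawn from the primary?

V_s = V_p × N_s/N_p = 120 × 225/512 = 52.734 V.
I_s = V_s/R = 52.734/0.370 = 142.53 A.
For an ideal transformer I_p N_p = I_s N_s, so I_p = 142.53 × 225/512 = 62.6 A.

I_p ≈ 62.6 A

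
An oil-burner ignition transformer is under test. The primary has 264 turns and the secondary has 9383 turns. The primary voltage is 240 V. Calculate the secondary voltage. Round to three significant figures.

V_s ≈ 8530 V

V_s/V_p = N_s/N_p, so V_s = 240 × 9383/264 = 8530 V.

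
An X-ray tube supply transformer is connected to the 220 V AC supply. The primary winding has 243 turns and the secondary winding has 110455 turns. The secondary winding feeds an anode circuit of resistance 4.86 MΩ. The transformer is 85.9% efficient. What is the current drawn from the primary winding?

V_s = 220 × 110455/243 = 100000 V.
I_s = V_s/R = 100000/(4.86×10^6) = 0.020576 A.
P_out = V_s I_s = 100000 × 0.020576 = 2057.6 W.
P_in = P_out/η = 2057.6/0.859 = 2395.4 W.
I_p = P_in/V_p = 2395.4/220 = 10.9 A.

I_p ≈ 10.9 A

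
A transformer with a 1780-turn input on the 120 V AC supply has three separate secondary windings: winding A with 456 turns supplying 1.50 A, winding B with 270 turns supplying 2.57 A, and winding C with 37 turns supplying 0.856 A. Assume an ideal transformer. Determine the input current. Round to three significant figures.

V_A = 120 × 456/1780 = 30.742 V; V_B = 120 × 270/1780 = 18.202 V; V_C = 120 × 37/1780 = 2.4944 V.
P_out = V_A I_A + V_B I_B + V_C I_C = 30.742×1.50 + 18.202×2.57 + 2.4944×0.856 = 46.112 + 46.780 + 2.1352 = 95.027 W.
Ideal ⇒ P_in = P_out, so I_in = P_out/V_in = 95.027/120 = 0.792 A.

I_in ≈ 0.792 A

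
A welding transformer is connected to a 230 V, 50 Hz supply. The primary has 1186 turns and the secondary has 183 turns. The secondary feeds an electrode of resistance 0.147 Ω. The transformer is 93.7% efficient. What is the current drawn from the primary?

I_p ≈ 39.8 A

V_s = 230 × 183/1186 = 35.489 V.
I_s = V_s/R = 35.489/0.147 = 241.42 A.
P_out = V_s I_s = 35.489 × 241.42 = 8567.8 W.
P_in = P_out/η = 8567.8/0.937 = 9143.9 W.
I_p = P_in/V_p = 9143.9/230 = 39.8 A.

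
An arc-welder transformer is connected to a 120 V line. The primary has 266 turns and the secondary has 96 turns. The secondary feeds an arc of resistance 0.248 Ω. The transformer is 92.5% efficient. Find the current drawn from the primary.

V_s = 120 × 96/266 = 43.308 V.
I_s = V_s/R = 43.308/0.248 = 174.63 A.
P_out = V_s I_s = 43.308 × 174.63 = 7562.9 W.
P_in = P_out/η = 7562.9/0.925 = 8176.1 W.
I_p = P_in/V_p = 8176.1/120 = 68.1 A.

I_p ≈ 68.1 A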